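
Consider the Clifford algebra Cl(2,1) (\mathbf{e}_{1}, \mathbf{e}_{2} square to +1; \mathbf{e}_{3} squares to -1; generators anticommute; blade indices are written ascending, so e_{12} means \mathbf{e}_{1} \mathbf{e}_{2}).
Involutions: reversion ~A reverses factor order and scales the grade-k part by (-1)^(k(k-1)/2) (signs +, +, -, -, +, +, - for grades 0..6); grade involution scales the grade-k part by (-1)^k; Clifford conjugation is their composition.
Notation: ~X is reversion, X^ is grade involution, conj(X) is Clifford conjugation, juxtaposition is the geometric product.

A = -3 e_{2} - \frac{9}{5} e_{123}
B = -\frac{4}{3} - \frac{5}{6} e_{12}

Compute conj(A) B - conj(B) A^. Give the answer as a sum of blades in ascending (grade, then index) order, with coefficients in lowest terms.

first term: \frac{5}{2} e_{1} - 4 e_{2} - \frac{3}{2} e_{3} + \frac{12}{5} e_{123}
second term: \frac{5}{2} e_{1} - 4 e_{2} - \frac{3}{2} e_{3} - \frac{12}{5} e_{123}
Answer: \frac{24}{5} e_{123}


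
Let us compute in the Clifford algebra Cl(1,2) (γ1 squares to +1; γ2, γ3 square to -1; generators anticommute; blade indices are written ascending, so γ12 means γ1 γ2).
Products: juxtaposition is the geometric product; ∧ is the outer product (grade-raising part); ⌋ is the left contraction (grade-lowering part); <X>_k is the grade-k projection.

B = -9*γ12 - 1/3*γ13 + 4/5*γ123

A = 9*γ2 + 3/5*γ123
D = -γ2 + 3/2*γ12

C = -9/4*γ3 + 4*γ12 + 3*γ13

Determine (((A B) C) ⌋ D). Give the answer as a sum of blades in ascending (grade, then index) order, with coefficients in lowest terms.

step 1: -12/25 - 81*γ1 + 1/5*γ2 - 27/5*γ3 + 36/5*γ13 + 3*γ123
step 2: 189/20 + 4/5*γ1 - 333*γ2 - 5748/25*γ3 + 483/100*γ12 + 18081/100*γ13 + 567/20*γ23 - 111/5*γ123
step 3: -65151/200 - 999/2*γ1 - 33/4*γ2 + 567/40*γ12
Answer: -65151/200 - 999/2*γ1 - 33/4*γ2 + 567/40*γ12


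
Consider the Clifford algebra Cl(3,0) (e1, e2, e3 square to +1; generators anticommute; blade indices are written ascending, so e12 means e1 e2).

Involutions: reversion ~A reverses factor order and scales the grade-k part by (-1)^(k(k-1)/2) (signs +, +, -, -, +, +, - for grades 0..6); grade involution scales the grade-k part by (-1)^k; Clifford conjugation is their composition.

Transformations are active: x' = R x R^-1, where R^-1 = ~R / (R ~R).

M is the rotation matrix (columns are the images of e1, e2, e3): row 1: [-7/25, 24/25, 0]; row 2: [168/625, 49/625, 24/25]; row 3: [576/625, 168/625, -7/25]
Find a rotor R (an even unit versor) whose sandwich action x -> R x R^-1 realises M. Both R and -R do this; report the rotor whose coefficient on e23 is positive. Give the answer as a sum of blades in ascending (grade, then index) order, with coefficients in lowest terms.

Method: write R = a + b12*e12 + b13*e13 + b23*e23 with a^2 + b12^2 + b13^2 + b23^2 = 1 (so R^-1 = ~R). Expanding the columns R e_j ~R gives tr M = 4a^2 - 1 and, from the antisymmetric part, M21 - M12 = -4a*b12, M13 - M31 = 4a*b13, M32 - M23 = -4a*b23.
Here tr M = -301/625, so a^2 = (1 + tr M)/4 = 81/625 and a = ±9/25. Taking a = 9/25: M21 - M12 = -432/625, M13 - M31 = -576/625, M32 - M23 = -432/625, giving b12 = 12/25, b13 = -16/25, b23 = 12/25, i.e. R = 9/25 + 12/25*e12 - 16/25*e13 + 12/25*e23.
Its e23 coefficient is already positive.
Answer: 9/25 + 12/25*e12 - 16/25*e13 + 12/25*e23. Recall the cover is two-to-one: with M of trace -301/625, both preimages act alike, and the stated e23 sign chooses the sheet.


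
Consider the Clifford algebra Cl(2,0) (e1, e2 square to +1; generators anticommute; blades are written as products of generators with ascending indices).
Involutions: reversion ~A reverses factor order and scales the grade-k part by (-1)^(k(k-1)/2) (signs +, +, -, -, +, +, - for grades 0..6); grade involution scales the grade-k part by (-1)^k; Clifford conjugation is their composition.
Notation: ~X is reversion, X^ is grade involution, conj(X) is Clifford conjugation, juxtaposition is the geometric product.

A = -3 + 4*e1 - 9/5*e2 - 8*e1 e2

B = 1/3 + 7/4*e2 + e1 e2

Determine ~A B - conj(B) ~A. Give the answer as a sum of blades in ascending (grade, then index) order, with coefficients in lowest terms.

first term: -243/20 + 257/15*e1 - 37/20*e2 + 20/3*e1 e2
second term: 203/20 + 257/15*e1 + 173/20*e2 + 38/3*e1 e2
Answer: -223/10 - 21/2*e2 - 6*e1 e2


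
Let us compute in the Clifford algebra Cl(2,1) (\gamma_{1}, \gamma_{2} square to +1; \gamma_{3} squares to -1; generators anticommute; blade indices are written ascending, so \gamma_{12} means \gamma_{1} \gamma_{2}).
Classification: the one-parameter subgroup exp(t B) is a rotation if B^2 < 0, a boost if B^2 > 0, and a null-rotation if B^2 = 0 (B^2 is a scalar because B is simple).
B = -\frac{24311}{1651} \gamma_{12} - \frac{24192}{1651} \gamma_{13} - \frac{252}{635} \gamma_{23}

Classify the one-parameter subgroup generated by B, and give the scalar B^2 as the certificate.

B^2 term by term: the squares give (-\frac{24311}{1651})^2*(\gamma_{12})^2 + (-\frac{24192}{1651})^2*(\gamma_{13})^2 + (-\frac{252}{635})^2*(\gamma_{23})^2 = \frac{591024721}{2725801}*(-1) + \frac{585252864}{2725801}*(+1) + \frac{63504}{403225}*(+1) = -\frac{49}{25} (each basis 2-blade squares to minus the product of its generators' squares); cross terms between blades sharing an index anticommute and cancel. So B^2 = -\frac{49}{25}.
Answer: rotation, certificate B^2 = -\frac{49}{25}. No conjugation can change B^2 = -\frac{49}{25}; the sign gives the class.


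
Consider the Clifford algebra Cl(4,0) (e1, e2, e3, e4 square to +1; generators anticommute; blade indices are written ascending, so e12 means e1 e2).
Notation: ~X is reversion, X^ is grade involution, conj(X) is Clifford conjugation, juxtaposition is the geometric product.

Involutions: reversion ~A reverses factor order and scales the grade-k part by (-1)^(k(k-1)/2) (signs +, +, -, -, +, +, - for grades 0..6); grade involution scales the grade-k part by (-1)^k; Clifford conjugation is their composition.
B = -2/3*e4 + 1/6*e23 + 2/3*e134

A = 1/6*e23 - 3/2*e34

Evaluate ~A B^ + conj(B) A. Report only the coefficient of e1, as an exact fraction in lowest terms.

first term: 1/36 + e1 + e3 - 1/4*e24 + 1/9*e124 - 1/9*e234
second term: 1/36 + e1 + e3 + 1/4*e24 - 1/9*e124 + 1/9*e234
Answer: 2


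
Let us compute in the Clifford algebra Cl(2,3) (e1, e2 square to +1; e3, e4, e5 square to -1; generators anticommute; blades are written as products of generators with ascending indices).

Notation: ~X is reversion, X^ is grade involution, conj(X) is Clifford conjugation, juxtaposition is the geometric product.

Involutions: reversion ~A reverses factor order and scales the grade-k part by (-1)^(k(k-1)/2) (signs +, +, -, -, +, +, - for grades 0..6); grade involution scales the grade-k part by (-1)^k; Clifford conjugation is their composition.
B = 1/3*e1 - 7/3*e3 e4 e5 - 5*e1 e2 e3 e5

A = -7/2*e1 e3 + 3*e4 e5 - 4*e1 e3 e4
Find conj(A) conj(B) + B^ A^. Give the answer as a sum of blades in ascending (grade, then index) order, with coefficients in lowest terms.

first term: -35/6*e3 - 28/3*e1 e5 + 35/2*e2 e5 + 4/3*e3 e4 + 55/6*e1 e4 e5 + 20*e2 e4 e5 - 15*e1 e2 e3 e4
second term: -35/6*e3 + 28/3*e1 e5 - 35/2*e2 e5 - 4/3*e3 e4 - 55/6*e1 e4 e5 - 20*e2 e4 e5 - 15*e1 e2 e3 e4
Answer: -35/3*e3 - 30*e1 e2 e3 e4


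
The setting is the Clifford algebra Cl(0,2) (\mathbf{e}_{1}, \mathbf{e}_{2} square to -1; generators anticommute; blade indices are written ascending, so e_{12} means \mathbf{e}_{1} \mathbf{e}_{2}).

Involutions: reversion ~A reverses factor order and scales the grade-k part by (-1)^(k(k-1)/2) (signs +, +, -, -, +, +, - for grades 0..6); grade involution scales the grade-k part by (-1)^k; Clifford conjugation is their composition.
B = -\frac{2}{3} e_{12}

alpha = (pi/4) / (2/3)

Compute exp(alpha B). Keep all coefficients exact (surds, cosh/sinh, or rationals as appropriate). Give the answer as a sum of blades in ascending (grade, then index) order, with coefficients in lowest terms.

B^2 = (-\frac{2}{3})^2*(e_{12})^2 = \frac{4}{9}*(-1) = -\frac{4}{9} (a basis 2-blade squares to minus the product of its generators' squares).
B^2 = -\frac{4}{9} — B^2 < 0, so the exponential closes trigonometrically: l = \frac{2}{3}, alpha*l = \frac{\pi}{4}, so exp(alpha B) = cos(\frac{\pi}{4}) + (sin(\frac{\pi}{4})/(\frac{2}{3}))*B = \frac{\sqrt{2}}{2} + (\frac{3 \sqrt{2}}{4})*B.
Answer: \frac{\sqrt{2}}{2} - \frac{\sqrt{2}}{2} e_{12}


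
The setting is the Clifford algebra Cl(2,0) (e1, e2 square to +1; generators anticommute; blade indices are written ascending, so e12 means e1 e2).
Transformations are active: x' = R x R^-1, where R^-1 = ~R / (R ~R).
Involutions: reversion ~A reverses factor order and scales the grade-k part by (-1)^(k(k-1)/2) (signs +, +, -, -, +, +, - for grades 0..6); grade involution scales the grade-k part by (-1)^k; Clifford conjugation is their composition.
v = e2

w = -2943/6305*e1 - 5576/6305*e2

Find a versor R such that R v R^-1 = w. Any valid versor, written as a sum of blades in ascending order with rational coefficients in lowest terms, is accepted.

R = v + w = -2943/6305*e1 + 729/6305*e2 works: the equal norms (1) guarantee its sandwich swaps v into w.
Answer: -2943/6305*e1 + 729/6305*e2


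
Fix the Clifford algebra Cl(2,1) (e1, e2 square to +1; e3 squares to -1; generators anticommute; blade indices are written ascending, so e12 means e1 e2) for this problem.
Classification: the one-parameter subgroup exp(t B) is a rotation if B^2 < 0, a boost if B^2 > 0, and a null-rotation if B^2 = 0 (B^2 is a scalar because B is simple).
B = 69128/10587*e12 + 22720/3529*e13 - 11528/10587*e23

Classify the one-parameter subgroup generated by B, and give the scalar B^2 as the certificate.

B^2 term by term: the squares give (69128/10587)^2*(e12)^2 + (22720/3529)^2*(e13)^2 + (-11528/10587)^2*(e23)^2 = 4778680384/112084569*(-1) + 516198400/12453841*(+1) + 132894784/112084569*(+1) = 0 (each basis 2-blade squares to minus the product of its generators' squares); cross terms between blades sharing an index anticommute and cancel. So B^2 = 0.
Answer: null-rotation, certificate B^2 = 0. Check the certificate: B^2 = 0, and that sign is decisive whatever form B takes.


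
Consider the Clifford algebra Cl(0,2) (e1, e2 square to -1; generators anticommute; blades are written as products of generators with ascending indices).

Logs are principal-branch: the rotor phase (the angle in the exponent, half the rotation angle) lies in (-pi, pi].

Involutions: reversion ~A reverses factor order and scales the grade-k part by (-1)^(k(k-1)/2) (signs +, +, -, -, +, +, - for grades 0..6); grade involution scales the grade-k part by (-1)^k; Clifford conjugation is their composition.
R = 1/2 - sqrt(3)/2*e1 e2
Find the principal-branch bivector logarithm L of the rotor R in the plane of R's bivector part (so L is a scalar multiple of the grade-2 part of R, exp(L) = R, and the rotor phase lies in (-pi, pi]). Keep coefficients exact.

The scalar part of R is 1/2, which pins the rotor phase on the principal branch; dividing the bivector part by the sine of that phase recovers the unit plane, and L is the phase times that plane.
Concretely: cos(phase) = 1/2 gives phase = ±pi/3, and since phase/sin(phase) is even the sign is immaterial: L = (phase/sin(phase)) * <R>_2 = (2*sqrt(3)*pi/9) * <R>_2.
Answer: -pi/3*e1 e2


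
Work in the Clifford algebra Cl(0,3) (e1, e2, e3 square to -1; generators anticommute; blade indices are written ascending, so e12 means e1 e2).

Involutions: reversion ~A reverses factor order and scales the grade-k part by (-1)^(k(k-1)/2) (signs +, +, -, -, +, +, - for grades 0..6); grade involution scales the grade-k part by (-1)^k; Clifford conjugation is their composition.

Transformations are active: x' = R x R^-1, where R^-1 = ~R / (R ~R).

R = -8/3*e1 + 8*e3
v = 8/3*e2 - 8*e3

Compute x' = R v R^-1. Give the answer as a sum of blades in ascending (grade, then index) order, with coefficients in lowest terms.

~R = -8/3*e1 + 8*e3, and R ~R = -640/9, so R^-1 = ~R / (-640/9).
R v = 64 - 64/9*e12 + 64/3*e13 - 64/3*e23
Answer: 24/5*e1 - 8/3*e2 - 32/5*e3


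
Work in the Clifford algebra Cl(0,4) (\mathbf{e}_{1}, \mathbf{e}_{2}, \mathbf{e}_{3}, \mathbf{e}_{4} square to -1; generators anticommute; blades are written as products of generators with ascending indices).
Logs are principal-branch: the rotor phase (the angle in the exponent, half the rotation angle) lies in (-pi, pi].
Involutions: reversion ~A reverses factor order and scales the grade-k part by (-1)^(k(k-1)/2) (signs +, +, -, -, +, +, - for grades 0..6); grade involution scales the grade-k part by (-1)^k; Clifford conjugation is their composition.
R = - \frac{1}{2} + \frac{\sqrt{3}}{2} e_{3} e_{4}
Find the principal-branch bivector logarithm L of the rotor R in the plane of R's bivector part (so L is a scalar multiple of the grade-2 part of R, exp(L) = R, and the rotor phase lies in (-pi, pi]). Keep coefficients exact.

The scalar part of R is - \frac{1}{2}, which fixes the principal-branch rotor phase; the unit plane is then the bivector part divided by the sine of that phase, and L is that plane scaled by the phase.
Concretely: cos(phase) = - \frac{1}{2} gives phase = ±\frac{2 \pi}{3}, and since phase/sin(phase) is even the sign is immaterial: L = (phase/sin(phase)) * <R>_2 = (\frac{4 \sqrt{3} \pi}{9}) * <R>_2.
Answer: \frac{2 \pi}{3} e_{3} e_{4}


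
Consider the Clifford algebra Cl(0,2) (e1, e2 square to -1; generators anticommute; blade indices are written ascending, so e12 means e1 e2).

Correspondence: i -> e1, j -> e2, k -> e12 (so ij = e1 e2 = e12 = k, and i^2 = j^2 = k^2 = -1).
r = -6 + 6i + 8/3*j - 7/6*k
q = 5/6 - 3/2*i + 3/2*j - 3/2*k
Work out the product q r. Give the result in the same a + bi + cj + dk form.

In blades: q = 5/6 - 3/2*e1 + 3/2*e2 - 3/2*e12, r = -6 + 6*e1 + 8/3*e2 - 7/6*e12.
Distribute q over r term by term (generator squares from the signature, products reordered to ascending indices): (5/6)*r = -5 + 5*e1 + 20/9*e2 - 35/36*e12; (-3/2*e1)*r = 9 + 9*e1 - 7/4*e2 - 4*e12; (3/2*e2)*r = -4 - 7/4*e1 - 9*e2 - 9*e12; (-3/2*e12)*r = -7/4 + 4*e1 - 9*e2 + 9*e12.
Sum: -7/4 + 65/4*e1 - 631/36*e2 - 179/36*e12; translating back through the correspondence:
Answer: -7/4 + 65/4*i - 631/36*j - 179/36*k


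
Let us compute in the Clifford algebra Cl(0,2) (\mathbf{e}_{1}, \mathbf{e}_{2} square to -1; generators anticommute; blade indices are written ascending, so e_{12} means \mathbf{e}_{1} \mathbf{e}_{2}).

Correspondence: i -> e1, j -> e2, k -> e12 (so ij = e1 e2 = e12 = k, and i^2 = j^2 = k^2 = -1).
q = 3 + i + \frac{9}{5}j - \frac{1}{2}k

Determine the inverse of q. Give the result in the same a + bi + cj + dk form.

In blades: q = 3 + e_{1} + \frac{9}{5} e_{2} - \frac{1}{2} e_{12}.
With qbar = 3 - e_{1} - \frac{9}{5} e_{2} + \frac{1}{2} e_{12} (scalar fixed, mapped units negated), q qbar = \frac{1349}{100} (the sum of squared coefficients), so q^-1 = qbar / (\frac{1349}{100}) = \frac{300}{1349} - \frac{100}{1349} e_{1} - \frac{180}{1349} e_{2} + \frac{50}{1349} e_{12}; translating back:
Answer: \frac{300}{1349} - \frac{100}{1349}i - \frac{180}{1349}j + \frac{50}{1349}k


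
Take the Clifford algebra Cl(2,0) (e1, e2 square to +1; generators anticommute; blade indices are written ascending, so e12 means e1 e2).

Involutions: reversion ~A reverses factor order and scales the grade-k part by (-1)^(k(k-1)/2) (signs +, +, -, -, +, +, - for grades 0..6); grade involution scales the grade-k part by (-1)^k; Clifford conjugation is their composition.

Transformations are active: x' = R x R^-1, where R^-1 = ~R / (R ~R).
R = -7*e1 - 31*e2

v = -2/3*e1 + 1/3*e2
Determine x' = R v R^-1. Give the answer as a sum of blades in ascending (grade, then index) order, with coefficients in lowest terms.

~R = -7*e1 - 31*e2, and R ~R = 1010, so R^-1 = ~R / (1010).
R v = -17/3 - 23*e12
Answer: 1129/1515*e1 + 22/1515*e2


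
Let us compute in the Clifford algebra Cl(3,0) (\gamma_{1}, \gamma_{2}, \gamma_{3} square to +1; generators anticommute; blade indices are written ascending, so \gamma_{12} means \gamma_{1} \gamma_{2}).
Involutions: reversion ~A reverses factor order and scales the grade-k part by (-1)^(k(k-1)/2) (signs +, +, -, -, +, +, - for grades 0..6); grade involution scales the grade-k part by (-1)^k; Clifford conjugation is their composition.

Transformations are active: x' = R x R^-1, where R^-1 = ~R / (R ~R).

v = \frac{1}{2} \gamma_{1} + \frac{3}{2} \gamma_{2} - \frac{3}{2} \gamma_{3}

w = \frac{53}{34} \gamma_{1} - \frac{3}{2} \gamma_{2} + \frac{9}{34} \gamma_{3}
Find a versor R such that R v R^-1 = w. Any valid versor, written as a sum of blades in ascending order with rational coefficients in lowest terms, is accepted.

Since q(v) = q(w) = \frac{19}{4}, the sum R = v + w = \frac{35}{17} \gamma_{1} - \frac{21}{17} \gamma_{3} does the job whenever invertible.
Answer: \frac{35}{17} \gamma_{1} - \frac{21}{17} \gamma_{3}


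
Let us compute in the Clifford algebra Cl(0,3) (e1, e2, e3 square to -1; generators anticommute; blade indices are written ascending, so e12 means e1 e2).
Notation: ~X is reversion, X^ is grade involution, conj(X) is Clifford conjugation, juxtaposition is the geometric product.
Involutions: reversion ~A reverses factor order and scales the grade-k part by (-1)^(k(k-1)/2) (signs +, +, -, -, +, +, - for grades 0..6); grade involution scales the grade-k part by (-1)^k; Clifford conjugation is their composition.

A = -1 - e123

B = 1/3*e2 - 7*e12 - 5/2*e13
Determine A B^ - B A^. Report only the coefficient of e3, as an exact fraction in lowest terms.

first term: 17/6*e2 - 7*e3 + 7*e12 + 17/6*e13
second term: -17/6*e2 + 7*e3 + 7*e12 + 17/6*e13
Answer: -14


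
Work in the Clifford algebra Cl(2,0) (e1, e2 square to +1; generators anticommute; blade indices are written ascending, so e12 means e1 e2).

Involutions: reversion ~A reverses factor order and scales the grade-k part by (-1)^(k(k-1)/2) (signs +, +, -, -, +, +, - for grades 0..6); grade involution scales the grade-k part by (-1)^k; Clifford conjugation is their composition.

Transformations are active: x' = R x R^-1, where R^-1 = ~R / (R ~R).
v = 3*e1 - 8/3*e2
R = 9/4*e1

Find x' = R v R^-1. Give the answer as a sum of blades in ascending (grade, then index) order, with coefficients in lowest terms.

~R = 9/4*e1, and R ~R = 81/16, so R^-1 = ~R / (81/16).
R v = 27/4 - 6*e12
Answer: 3*e1 + 8/3*e2


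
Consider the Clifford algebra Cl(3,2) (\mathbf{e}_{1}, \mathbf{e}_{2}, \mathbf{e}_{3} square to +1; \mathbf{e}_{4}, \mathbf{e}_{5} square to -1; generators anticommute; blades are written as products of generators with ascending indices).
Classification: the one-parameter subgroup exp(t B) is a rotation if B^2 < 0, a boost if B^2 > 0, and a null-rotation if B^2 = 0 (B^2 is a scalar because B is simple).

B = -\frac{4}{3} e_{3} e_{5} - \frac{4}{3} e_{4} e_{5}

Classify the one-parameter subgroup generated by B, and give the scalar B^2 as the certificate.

B^2 term by term: the squares give (-\frac{4}{3})^2*(e_{3} e_{5})^2 + (-\frac{4}{3})^2*(e_{4} e_{5})^2 = \frac{16}{9}*(+1) + \frac{16}{9}*(-1) = 0 (each basis 2-blade squares to minus the product of its generators' squares); cross terms between blades sharing an index anticommute and cancel. So B^2 = 0.
Answer: null-rotation, certificate B^2 = 0. Check the certificate: B^2 = 0, and that sign is decisive whatever form B takes.


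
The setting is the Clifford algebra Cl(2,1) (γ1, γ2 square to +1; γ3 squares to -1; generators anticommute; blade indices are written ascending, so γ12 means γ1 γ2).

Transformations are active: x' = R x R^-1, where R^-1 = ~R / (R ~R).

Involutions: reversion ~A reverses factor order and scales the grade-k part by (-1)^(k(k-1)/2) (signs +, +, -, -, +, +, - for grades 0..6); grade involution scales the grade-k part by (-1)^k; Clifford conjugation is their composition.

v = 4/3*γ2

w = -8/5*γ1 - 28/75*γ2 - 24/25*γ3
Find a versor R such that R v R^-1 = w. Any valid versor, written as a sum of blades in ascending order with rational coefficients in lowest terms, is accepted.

Take R = v + w = -8/5*γ1 + 24/25*γ2 - 24/25*γ3. Because q(v) = q(w) = 16/9, conjugation by R sends v exactly to w.
Answer: -8/5*γ1 + 24/25*γ2 - 24/25*γ3


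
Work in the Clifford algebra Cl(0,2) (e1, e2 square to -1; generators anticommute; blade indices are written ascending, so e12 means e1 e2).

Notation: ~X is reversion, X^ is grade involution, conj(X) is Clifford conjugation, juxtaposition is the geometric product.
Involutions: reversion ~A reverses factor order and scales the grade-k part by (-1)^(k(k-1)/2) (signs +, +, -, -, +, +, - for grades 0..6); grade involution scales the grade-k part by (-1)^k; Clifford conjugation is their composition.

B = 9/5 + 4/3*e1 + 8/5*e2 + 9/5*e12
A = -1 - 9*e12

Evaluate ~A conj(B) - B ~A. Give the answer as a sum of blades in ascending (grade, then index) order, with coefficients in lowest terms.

first term: 72/5 + 236/15*e1 - 52/5*e2 + 18*e12
second term: -18 + 196/15*e1 - 68/5*e2 + 72/5*e12
Answer: 162/5 + 8/3*e1 + 16/5*e2 + 18/5*e12


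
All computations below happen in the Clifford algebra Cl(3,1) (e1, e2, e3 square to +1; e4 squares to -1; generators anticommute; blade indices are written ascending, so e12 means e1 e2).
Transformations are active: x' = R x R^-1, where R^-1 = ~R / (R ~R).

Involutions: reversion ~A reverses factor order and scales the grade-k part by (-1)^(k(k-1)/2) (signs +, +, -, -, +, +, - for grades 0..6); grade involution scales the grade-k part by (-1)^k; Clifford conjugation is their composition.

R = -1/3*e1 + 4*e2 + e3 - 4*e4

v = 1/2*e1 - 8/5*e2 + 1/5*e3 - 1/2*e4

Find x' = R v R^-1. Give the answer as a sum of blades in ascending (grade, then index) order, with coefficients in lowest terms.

~R = -1/3*e1 + 4*e2 + e3 - 4*e4, and R ~R = 10/9, so R^-1 = ~R / (10/9).
R v = -251/30 - 22/15*e12 - 17/30*e13 + 13/6*e14 + 12/5*e23 - 42/5*e24 + 3/10*e34
Answer: 113/25*e1 - 1466/25*e2 - 763/50*e3 + 3037/50*e4


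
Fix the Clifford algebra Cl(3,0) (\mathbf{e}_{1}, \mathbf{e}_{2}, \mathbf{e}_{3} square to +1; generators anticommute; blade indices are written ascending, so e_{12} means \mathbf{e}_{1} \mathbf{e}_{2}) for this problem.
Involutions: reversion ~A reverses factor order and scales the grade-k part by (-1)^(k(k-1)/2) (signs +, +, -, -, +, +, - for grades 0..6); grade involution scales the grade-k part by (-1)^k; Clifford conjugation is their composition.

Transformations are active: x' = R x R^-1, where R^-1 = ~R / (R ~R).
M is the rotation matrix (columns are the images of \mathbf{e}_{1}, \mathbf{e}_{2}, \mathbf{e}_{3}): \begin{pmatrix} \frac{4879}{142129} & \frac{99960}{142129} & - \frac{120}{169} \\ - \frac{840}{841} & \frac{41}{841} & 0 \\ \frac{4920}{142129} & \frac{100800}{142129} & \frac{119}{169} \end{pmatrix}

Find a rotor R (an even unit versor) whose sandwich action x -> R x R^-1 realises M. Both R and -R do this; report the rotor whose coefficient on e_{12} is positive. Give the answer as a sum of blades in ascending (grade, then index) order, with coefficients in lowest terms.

Method: write R = a + b12*e_{12} + b13*e_{13} + b23*e_{23} with a^2 + b12^2 + b13^2 + b23^2 = 1 (so R^-1 = ~R). Expanding the columns R e_j ~R gives tr M = 4a^2 - 1 and, from the antisymmetric part, M21 - M12 = -4a*b12, M13 - M31 = 4a*b13, M32 - M23 = -4a*b23.
Here tr M = \frac{111887}{142129}, so a^2 = (1 + tr M)/4 = \frac{63504}{142129} and a = ±\frac{252}{377}. Taking a = \frac{252}{377}: M21 - M12 = -\frac{241920}{142129}, M13 - M31 = -\frac{105840}{142129}, M32 - M23 = \frac{100800}{142129}, giving b12 = \frac{240}{377}, b13 = -\frac{105}{377}, b23 = -\frac{100}{377}, i.e. R = \frac{252}{377} + \frac{240}{377} e_{12} - \frac{105}{377} e_{13} - \frac{100}{377} e_{23}.
Its e_{12} coefficient is already positive.
Answer: \frac{252}{377} + \frac{240}{377} e_{12} - \frac{105}{377} e_{13} - \frac{100}{377} e_{23}. Recall the cover is two-to-one: with M of trace \frac{111887}{142129}, both preimages act alike, and the stated e_{12} sign chooses the sheet.


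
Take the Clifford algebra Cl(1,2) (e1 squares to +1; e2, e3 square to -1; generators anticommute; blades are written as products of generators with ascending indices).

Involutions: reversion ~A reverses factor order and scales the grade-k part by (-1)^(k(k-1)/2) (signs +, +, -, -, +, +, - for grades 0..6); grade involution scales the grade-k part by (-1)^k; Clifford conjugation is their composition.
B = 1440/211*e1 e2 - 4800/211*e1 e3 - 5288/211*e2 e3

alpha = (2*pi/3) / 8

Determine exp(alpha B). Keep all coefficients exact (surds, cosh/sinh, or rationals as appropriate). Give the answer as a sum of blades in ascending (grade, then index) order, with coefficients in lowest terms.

B^2 term by term: the squares give (1440/211)^2*(e1 e2)^2 + (-4800/211)^2*(e1 e3)^2 + (-5288/211)^2*(e2 e3)^2 = 2073600/44521*(+1) + 23040000/44521*(+1) + 27962944/44521*(-1) = -64 (each basis 2-blade squares to minus the product of its generators' squares); cross terms between blades sharing an index anticommute and cancel. So B^2 = -64.
B^2 = -64 — the series telescopes trigonometrically here: l = 8, alpha*l = 2*pi/3, so exp(alpha B) = cos(2*pi/3) + (sin(2*pi/3)/8)*B = -1/2 + (sqrt(3)/16)*B.
Answer: -1/2 + 90*sqrt(3)/211*e1 e2 - 300*sqrt(3)/211*e1 e3 - 661*sqrt(3)/422*e2 e3


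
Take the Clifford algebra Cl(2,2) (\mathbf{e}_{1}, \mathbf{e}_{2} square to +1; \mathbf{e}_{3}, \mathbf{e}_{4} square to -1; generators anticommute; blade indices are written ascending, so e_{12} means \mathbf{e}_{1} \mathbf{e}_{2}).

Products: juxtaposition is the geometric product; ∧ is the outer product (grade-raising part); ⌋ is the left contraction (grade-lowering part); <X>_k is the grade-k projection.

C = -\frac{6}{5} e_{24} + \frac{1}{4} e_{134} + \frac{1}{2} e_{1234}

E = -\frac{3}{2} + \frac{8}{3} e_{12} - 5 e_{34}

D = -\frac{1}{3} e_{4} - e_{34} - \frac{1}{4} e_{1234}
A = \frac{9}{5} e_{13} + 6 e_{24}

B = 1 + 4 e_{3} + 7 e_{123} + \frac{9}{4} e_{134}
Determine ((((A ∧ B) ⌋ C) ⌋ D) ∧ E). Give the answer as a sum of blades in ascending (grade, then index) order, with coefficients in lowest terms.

step 1: \frac{9}{5} e_{13} + 6 e_{24} - 24 e_{234}
step 2: -\frac{36}{5} - 12 e_{1} + \frac{9}{20} e_{4} - 3 e_{13} - \frac{9}{10} e_{24}
step 3: \frac{3}{20} - \frac{9}{20} e_{3} + \frac{12}{5} e_{4} - \frac{9}{40} e_{13} - \frac{3}{4} e_{24} + \frac{36}{5} e_{34} - \frac{9}{80} e_{123} + 3 e_{234} + \frac{9}{5} e_{1234}
step 4: -\frac{9}{40} + \frac{27}{40} e_{3} - \frac{18}{5} e_{4} + \frac{2}{5} e_{12} + \frac{27}{80} e_{13} + \frac{9}{8} e_{24} - \frac{231}{20} e_{34} - \frac{33}{32} e_{123} + \frac{32}{5} e_{124} - \frac{9}{2} e_{234} + \frac{33}{2} e_{1234}
Answer: -\frac{9}{40} + \frac{27}{40} e_{3} - \frac{18}{5} e_{4} + \frac{2}{5} e_{12} + \frac{27}{80} e_{13} + \frac{9}{8} e_{24} - \frac{231}{20} e_{34} - \frac{33}{32} e_{123} + \frac{32}{5} e_{124} - \frac{9}{2} e_{234} + \frac{33}{2} e_{1234}


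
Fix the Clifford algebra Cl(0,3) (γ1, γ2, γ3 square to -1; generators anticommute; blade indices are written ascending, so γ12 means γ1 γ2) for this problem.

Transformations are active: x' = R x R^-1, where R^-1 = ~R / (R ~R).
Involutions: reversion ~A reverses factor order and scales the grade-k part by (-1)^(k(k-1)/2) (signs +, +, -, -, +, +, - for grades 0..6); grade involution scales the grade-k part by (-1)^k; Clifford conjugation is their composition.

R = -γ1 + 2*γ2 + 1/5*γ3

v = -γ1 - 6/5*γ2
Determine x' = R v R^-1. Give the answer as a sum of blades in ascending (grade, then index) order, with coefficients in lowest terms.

~R = -γ1 + 2*γ2 + 1/5*γ3, and R ~R = -126/25, so R^-1 = ~R / (-126/25).
R v = 7/5 + 16/5*γ12 + 1/5*γ13 + 6/25*γ23
Answer: 14/9*γ1 + 4/45*γ2 - 1/9*γ3


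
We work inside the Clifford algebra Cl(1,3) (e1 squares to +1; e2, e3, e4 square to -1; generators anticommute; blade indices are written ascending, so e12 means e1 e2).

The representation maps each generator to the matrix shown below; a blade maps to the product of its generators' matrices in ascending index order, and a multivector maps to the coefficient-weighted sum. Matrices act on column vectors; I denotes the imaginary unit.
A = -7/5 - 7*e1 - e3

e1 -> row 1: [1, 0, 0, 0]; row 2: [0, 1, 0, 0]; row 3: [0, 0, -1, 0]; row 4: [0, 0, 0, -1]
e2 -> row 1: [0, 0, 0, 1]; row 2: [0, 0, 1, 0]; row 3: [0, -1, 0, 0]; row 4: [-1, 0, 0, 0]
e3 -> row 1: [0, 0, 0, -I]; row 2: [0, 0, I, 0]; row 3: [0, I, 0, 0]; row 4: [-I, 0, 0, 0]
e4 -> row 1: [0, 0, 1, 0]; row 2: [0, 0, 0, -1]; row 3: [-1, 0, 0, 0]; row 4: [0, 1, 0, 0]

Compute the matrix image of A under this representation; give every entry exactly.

M = (-7/5)*1 + (-7)*rho(e1) + (-1)*rho(e3), summed entrywise (1 is the identity matrix):
Answer: row 1: [-42/5, 0, 0, I]; row 2: [0, -42/5, -I, 0]; row 3: [0, -I, 28/5, 0]; row 4: [I, 0, 0, 28/5]


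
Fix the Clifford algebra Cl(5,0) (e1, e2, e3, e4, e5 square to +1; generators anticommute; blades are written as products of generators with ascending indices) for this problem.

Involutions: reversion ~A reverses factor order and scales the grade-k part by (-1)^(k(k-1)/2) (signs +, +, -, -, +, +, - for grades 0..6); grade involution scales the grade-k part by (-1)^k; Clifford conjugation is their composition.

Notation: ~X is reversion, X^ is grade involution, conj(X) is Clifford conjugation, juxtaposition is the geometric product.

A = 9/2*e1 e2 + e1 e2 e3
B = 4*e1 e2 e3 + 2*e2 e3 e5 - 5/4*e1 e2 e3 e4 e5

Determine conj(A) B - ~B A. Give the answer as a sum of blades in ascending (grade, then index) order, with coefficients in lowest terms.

first term: -4 + 18*e3 - 2*e1 e5 + 5/4*e4 e5 - 9*e1 e3 e5 - 45/8*e3 e4 e5
second term: 4 + 18*e3 - 2*e1 e5 + 5/4*e4 e5 + 9*e1 e3 e5 + 45/8*e3 e4 e5
Answer: -8 - 18*e1 e3 e5 - 45/4*e3 e4 e5


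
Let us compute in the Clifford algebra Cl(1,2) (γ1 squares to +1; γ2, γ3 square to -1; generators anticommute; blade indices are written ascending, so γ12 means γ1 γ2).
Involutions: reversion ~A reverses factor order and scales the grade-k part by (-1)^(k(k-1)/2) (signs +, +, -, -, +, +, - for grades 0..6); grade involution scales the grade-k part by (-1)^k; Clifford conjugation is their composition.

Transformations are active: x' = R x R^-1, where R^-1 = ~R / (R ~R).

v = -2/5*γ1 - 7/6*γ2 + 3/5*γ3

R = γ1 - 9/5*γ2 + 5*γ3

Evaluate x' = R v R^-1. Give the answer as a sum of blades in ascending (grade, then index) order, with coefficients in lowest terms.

~R = γ1 - 9/5*γ2 + 5*γ3, and R ~R = -681/25, so R^-1 = ~R / (-681/25).
R v = -11/2 - 283/150*γ12 + 13/5*γ13 + 713/150*γ23
Answer: 2737/3405*γ1 + 599/1362*γ2 + 4832/3405*γ3


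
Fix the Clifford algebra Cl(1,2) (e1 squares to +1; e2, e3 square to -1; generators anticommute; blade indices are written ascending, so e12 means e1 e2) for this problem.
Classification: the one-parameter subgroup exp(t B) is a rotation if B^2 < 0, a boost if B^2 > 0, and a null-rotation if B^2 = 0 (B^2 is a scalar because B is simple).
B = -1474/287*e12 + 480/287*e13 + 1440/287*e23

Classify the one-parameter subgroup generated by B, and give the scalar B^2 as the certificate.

B^2 term by term: the squares give (-1474/287)^2*(e12)^2 + (480/287)^2*(e13)^2 + (1440/287)^2*(e23)^2 = 2172676/82369*(+1) + 230400/82369*(+1) + 2073600/82369*(-1) = 4 (each basis 2-blade squares to minus the product of its generators' squares); cross terms between blades sharing an index anticommute and cancel. So B^2 = 4.
Answer: boost, certificate B^2 = 4. The class reads off the invariant scalar 4 directly.


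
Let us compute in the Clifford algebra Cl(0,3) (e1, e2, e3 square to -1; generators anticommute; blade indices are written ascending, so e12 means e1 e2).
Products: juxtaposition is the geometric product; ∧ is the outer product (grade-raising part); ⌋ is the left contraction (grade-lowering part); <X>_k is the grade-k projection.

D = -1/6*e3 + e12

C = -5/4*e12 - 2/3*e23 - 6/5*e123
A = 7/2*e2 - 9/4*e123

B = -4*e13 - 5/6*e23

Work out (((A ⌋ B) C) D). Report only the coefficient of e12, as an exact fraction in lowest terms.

step 1: 35/12*e3
step 2: -35/18*e2 + 7/2*e12 - 175/48*e123
step 3: -7/2 - 35/18*e1 + 175/48*e3 - 175/288*e12 + 35/108*e23 - 7/12*e123
Answer: -175/288


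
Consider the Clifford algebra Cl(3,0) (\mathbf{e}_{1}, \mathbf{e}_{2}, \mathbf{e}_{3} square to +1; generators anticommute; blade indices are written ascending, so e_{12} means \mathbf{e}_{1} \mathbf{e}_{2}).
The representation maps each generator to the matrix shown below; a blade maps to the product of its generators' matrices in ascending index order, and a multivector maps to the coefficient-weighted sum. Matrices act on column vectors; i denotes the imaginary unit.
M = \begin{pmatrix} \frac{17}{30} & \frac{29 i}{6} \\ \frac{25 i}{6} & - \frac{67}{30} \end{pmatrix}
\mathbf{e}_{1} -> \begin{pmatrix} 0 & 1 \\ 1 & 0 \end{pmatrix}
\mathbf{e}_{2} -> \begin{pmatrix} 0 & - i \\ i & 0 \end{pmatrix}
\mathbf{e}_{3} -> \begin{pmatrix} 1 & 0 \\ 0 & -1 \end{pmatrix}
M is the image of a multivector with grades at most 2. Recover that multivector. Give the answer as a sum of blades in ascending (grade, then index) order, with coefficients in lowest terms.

Method: 1, rho(e_{1}), rho(e_{2}), rho(e_{3}) form a trace-orthogonal basis of the 2x2 complex matrices (tr(X Y) = 2 if X = Y, else 0), so M = m0*1 + m1*rho(e_{1}) + m2*rho(e_{2}) + m3*rho(e_{3}) with m0 = tr(M)/2 = - \frac{5}{6}, m1 = tr(M rho(e_{1}))/2 = \frac{9 i}{2}, m2 = tr(M rho(e_{2}))/2 = - \frac{1}{3}, m3 = tr(M rho(e_{3}))/2 = \frac{7}{5}.
Multiplying table entries, the bivector images are rho(e_{12}) = i*rho(e_{3}), rho(e_{13}) = -i*rho(e_{2}), rho(e_{23}) = i*rho(e_{1}); with real blade coefficients the real parts of m0..m3 are the coefficients of 1, e_{1}, e_{2}, e_{3} and the imaginary parts give the bivectors (e_{23}: Im m1, e_{13}: -Im m2, e_{12}: Im m3).
Answer: -\frac{5}{6} - \frac{1}{3} e_{2} + \frac{7}{5} e_{3} + \frac{9}{2} e_{23}


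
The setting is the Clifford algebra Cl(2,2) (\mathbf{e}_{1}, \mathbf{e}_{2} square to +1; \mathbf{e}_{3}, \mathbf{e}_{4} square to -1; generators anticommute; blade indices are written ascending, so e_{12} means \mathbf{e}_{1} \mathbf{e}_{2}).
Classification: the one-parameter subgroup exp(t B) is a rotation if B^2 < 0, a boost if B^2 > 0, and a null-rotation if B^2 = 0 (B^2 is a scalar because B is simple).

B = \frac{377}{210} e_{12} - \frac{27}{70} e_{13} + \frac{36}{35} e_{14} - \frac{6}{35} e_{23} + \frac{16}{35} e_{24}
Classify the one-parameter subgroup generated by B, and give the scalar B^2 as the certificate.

B^2 term by term: the squares give (\frac{377}{210})^2*(e_{12})^2 + (-\frac{27}{70})^2*(e_{13})^2 + (\frac{36}{35})^2*(e_{14})^2 + (-\frac{6}{35})^2*(e_{23})^2 + (\frac{16}{35})^2*(e_{24})^2 = \frac{142129}{44100}*(-1) + \frac{729}{4900}*(+1) + \frac{1296}{1225}*(+1) + \frac{36}{1225}*(+1) + \frac{256}{1225}*(+1) = -\frac{16}{9} (each basis 2-blade squares to minus the product of its generators' squares); cross terms between blades sharing an index anticommute and cancel; the commuting (index-disjoint) pairs give grade-4 terms 2*c*c'*(blade product), which cancel blade by blade — e_{1234}: \frac{432}{1225} - \frac{432}{1225} = 0 — confirming B is simple. So B^2 = -\frac{16}{9}.
Answer: rotation, certificate B^2 = -\frac{16}{9}. No conjugation can change B^2 = -\frac{16}{9}; the sign gives the class.


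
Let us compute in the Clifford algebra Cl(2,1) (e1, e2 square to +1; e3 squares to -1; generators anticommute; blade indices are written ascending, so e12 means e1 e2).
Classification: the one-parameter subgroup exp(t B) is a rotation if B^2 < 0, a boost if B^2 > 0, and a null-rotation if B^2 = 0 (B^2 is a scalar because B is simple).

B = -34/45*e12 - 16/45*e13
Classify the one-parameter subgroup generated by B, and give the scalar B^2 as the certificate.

B^2 term by term: the squares give (-34/45)^2*(e12)^2 + (-16/45)^2*(e13)^2 = 1156/2025*(-1) + 256/2025*(+1) = -4/9 (each basis 2-blade squares to minus the product of its generators' squares); cross terms between blades sharing an index anticommute and cancel. So B^2 = -4/9.
Answer: rotation, certificate B^2 = -4/9. Certificate logic: -4/9 is a conjugation-invariant scalar, so its sign fixes rotation versus boost versus null-rotation outright.


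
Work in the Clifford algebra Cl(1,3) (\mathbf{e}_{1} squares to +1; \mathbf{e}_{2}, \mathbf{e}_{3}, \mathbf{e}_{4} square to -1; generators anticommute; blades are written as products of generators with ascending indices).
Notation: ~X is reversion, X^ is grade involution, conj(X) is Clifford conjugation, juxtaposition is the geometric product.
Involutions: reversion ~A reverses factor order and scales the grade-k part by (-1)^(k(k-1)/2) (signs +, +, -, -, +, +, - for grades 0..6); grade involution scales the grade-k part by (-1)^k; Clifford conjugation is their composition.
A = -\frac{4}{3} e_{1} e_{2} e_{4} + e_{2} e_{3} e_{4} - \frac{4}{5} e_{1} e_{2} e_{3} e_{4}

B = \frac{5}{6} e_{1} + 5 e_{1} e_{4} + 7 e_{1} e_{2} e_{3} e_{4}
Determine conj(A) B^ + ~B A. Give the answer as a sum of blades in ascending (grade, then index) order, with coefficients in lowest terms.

first term: \frac{28}{5} - 7 e_{1} + \frac{20}{3} e_{2} - \frac{28}{3} e_{3} - 4 e_{2} e_{3} + \frac{10}{9} e_{2} e_{4} + 5 e_{1} e_{2} e_{3} - \frac{2}{3} e_{2} e_{3} e_{4} + \frac{5}{6} e_{1} e_{2} e_{3} e_{4}
second term: \frac{28}{5} + 7 e_{1} - \frac{20}{3} e_{2} + \frac{28}{3} e_{3} + 4 e_{2} e_{3} - \frac{10}{9} e_{2} e_{4} + 5 e_{1} e_{2} e_{3} - \frac{2}{3} e_{2} e_{3} e_{4} + \frac{5}{6} e_{1} e_{2} e_{3} e_{4}
Answer: \frac{56}{5} + 10 e_{1} e_{2} e_{3} - \frac{4}{3} e_{2} e_{3} e_{4} + \frac{5}{3} e_{1} e_{2} e_{3} e_{4}


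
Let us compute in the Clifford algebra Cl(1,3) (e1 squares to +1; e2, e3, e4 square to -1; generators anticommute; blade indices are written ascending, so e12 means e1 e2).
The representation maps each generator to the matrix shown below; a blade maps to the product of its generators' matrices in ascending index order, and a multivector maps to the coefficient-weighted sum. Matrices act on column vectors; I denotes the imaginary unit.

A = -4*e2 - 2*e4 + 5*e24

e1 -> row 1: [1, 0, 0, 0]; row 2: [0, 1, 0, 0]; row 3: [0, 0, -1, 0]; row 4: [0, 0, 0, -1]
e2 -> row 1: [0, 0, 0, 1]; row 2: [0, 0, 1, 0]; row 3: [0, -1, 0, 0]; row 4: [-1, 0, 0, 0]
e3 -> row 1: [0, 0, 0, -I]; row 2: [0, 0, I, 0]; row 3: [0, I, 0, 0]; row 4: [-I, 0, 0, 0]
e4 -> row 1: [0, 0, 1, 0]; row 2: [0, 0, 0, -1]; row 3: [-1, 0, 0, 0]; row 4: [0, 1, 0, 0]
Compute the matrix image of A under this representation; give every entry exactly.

Bivector images (products of the table entries): rho(e24) = rho(e2)rho(e4) = row 1: [0, 1, 0, 0]; row 2: [-1, 0, 0, 0]; row 3: [0, 0, 0, 1]; row 4: [0, 0, -1, 0].
M = (-4)*rho(e2) + (-2)*rho(e4) + (5)*rho(e24), summed entrywise:
Answer: row 1: [0, 5, -2, -4]; row 2: [-5, 0, -4, 2]; row 3: [2, 4, 0, 5]; row 4: [4, -2, -5, 0]


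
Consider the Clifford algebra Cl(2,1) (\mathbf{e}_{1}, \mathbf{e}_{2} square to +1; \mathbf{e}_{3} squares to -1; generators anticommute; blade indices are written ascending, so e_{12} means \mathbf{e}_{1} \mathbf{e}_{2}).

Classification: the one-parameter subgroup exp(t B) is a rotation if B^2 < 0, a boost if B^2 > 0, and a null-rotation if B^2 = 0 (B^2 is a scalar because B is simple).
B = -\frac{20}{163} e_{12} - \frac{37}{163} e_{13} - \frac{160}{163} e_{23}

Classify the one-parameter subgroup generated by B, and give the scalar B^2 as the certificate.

B^2 term by term: the squares give (-\frac{20}{163})^2*(e_{12})^2 + (-\frac{37}{163})^2*(e_{13})^2 + (-\frac{160}{163})^2*(e_{23})^2 = \frac{400}{26569}*(-1) + \frac{1369}{26569}*(+1) + \frac{25600}{26569}*(+1) = 1 (each basis 2-blade squares to minus the product of its generators' squares); cross terms between blades sharing an index anticommute and cancel. So B^2 = 1.
Answer: boost, certificate B^2 = 1. Certificate logic: 1 is a conjugation-invariant scalar, so its sign fixes rotation versus boost versus null-rotation outright.


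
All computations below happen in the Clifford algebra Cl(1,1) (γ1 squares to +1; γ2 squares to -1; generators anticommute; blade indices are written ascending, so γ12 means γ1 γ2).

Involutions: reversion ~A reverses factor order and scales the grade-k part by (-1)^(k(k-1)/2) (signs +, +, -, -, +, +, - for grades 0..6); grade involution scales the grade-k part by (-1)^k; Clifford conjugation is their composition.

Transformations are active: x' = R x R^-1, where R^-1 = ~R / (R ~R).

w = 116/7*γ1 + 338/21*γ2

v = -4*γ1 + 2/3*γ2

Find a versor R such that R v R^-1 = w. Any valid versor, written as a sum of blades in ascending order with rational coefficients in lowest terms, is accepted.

Sketch: the shared square 140/9 makes R = v + w = 88/7*γ1 + 352/21*γ2 the natural versor; its sandwich fixes that direction, negates (v - w)/2, and sends v to w.
Answer: 88/7*γ1 + 352/21*γ2
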